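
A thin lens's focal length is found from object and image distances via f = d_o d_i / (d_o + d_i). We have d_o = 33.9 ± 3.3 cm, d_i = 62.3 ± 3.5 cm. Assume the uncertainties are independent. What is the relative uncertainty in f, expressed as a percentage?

∂f/∂d_o = (d_i/(d_o+d_i))² = 0.419;  ∂f/∂d_i = (d_o/(d_o+d_i))² = 0.124
δf = √((∂f/∂d_o · δd_o)² + (∂f/∂d_i · δd_i)²) = √(1.92 + 0.189) = 1.45 cm
f = 22.0 cm, so δf/f = 1.45/22.0 = 0.0661.

6.61%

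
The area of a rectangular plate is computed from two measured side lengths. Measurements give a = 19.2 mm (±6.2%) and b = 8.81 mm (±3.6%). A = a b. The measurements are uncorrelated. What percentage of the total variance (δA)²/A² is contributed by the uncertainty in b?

25.2%

(δA/A)² = (1·δa/a)² + (1·δb/b)²
  a term: (1×0.0620)² = 0.00384
  b term: (1×0.0360)² = 0.00130
Total = 0.00514. Share from b = 0.00130/0.00514 = 0.252.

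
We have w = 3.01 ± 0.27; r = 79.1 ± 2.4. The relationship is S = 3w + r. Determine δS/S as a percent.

Sums and differences: (δS)² = Σ (cᵢ δxᵢ)².
  (3·δw)² = 0.656;  (δr)² = 5.76
δS = √(6.42) = 2.53
S = 88.1, so δS/S = 2.53/88.1 = 0.0287.

2.87%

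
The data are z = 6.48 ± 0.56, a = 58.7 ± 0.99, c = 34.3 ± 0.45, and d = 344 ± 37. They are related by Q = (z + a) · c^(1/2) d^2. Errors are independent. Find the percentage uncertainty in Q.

21.6%

Let u = z + a = 65.2. δu = √(δz² + δa²) = √(0.314 + 0.980) = 1.14, so δu/u = 0.0175.
Q is then a monomial in u, c, d:
δQ/Q = √((δu/u)² + (½·δc/c)² + (2·δd/d)²) = √(0.000305 + 4.3e-05 + 0.0463) = 0.216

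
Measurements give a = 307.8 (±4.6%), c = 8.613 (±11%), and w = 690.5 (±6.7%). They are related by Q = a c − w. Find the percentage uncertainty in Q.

16.3%

Let p = a·c = 2651. δp/p = √((1·δa/a)² + (1·δc/c)²) = √(0.00212 + 0.0121) = 0.119, so δp = 316.
Q = p − w: δQ = √(δp² + δw²) = √(99900 + 2140) = 319
Q = 1961, so δQ/Q = 319/1961 = 0.163.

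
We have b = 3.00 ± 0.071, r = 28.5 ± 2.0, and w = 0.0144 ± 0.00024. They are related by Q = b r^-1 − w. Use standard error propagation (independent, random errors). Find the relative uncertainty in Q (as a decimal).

0.0858

Let p = b·r^-1 = 0.105. δp/p = √((1·δb/b)² + (-1·δr/r)²) = √(0.000560 + 0.00492) = 0.0741, so δp = 0.00780.
Q = p − w: δQ = √(δp² + δw²) = √(6.08e-05 + 5.76e-08) = 0.00780
Q = 0.0909, so δQ/Q = 0.00780/0.0909 = 0.0858.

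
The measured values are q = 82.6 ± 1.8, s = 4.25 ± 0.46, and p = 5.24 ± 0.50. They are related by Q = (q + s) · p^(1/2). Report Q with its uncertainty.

Let u = q + s = 86.8. δu = √(δq² + δs²) = √(3.24 + 0.212) = 1.86, so δu/u = 0.0214.
Q is then a monomial in u, p:
δQ/Q = √((δu/u)² + (½·δp/p)²) = √(0.000458 + 0.00228) = 0.0523
Q = 199, so δQ = 0.0523 × 199 = 10.4.

199 ± 10.4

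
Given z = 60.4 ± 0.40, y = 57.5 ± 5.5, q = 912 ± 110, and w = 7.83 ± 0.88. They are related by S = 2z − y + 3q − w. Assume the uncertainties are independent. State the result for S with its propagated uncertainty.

For a sum/difference, combine absolute errors in quadrature:
  (2·δz)² = 0.640;  (δy)² = 30.2;  (3·δq)² = 1.09e+05;  (δw)² = 0.774
δS = √(1.09e+05) = 330
S = 2790.

2790 ± 330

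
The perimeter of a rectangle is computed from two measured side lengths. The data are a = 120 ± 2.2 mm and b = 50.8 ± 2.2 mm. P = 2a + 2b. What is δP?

6.22 mm

Sums and differences: (δP)² = Σ (cᵢ δxᵢ)².
  (2·δa)² = 19.4;  (2·δb)² = 19.4
δP = √(38.7) = 6.22 mm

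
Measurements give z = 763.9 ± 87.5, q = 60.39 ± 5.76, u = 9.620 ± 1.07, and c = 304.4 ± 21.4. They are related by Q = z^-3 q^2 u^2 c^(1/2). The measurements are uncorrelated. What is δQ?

For a monomial Q ∝ z^-3, q^2, u^2, c^(1/2), fractional errors add in quadrature:
  (-3·δz/z)² = (-3×0.115)² = 0.118;  (2·δq/q)² = (2×0.0954)² = 0.0364;  (2·δu/u)² = (2×0.111)² = 0.0495;  (½·δc/c)² = (0.5×0.0703)² = 0.00124
δQ/Q = √(0.205) = 0.453
Q = 0.01321, so δQ = 0.453 × 0.01321 = 0.00598.

0.00598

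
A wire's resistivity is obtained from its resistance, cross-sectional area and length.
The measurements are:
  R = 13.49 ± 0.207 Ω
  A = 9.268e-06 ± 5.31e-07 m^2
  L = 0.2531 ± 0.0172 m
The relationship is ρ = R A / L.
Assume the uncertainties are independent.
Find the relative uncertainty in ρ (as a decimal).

Since ρ is a product/quotient, work with relative uncertainties:
  (1·δR/R)² = (1×0.0153)² = 0.000235;  (1·δA/A)² = (1×0.0573)² = 0.00328;  (-1·δL/L)² = (-1×0.0680)² = 0.00462
δρ/ρ = √(0.00814) = 0.0902

0.0902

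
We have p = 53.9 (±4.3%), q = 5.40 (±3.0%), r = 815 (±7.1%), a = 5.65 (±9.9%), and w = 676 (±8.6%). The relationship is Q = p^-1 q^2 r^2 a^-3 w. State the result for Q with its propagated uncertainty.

(1.35 ± 0.469) × 10^6

Products/powers → add relative errors in quadrature, weighted by exponent:
  (-1·δp/p)² = (-1×0.0430)² = 0.00185;  (2·δq/q)² = (2×0.0300)² = 0.00360;  (2·δr/r)² = (2×0.0710)² = 0.0202;  (-3·δa/a)² = (-3×0.0990)² = 0.0882;  (1·δw/w)² = (1×0.0860)² = 0.00740
δQ/Q = √(0.121) = 0.348
Q = 1.35e+06, so δQ = 0.348 × 1.35e+06 = 4.69e+05.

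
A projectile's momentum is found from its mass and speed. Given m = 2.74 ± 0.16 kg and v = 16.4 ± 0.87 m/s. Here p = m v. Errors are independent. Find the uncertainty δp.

3.55 kg·m/s

Each factor contributes (exponent × relative error)² to (δp/p)²:
  (1·δm/m)² = (1×0.0584)² = 0.00341;  (1·δv/v)² = (1×0.0530)² = 0.00281
δp/p = √(0.00622) = 0.0789
p = 44.9 kg·m/s, so δp = 0.0789 × 44.9 = 3.55 kg·m/s.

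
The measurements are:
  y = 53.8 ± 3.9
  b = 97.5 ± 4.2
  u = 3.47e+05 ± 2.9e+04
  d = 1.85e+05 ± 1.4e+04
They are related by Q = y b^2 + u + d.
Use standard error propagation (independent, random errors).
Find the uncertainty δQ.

Let p = y·b^2 = 5.11e+05. δp/p = √((1·δy/y)² + (2·δb/b)²) = √(0.00525 + 0.00742) = 0.113, so δp = 57600.
Q = p + u + d: δQ = √(δp² + δu² + δd²) = √(3.32e+09 + 8.41e+08 + 1.96e+08) = 66000

66000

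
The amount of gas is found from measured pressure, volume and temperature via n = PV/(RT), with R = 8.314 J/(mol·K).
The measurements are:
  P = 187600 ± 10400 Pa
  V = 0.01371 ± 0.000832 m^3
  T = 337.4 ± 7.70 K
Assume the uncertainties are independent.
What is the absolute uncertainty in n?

0.0782 mol

Since n is a product/quotient, work with relative uncertainties:
  (1·δP/P)² = (1×0.0554)² = 0.00307;  (1·δV/V)² = (1×0.0607)² = 0.00368;  (-1·δT/T)² = (-1×0.0228)² = 0.000521
δn/n = √(0.00728) = 0.0853
n = 0.9169 mol, so δn = 0.0853 × 0.9169 = 0.0782 mol.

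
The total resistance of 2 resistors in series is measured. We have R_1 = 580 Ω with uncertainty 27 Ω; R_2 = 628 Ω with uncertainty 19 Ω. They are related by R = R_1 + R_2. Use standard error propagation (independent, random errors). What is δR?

33.0 Ω

Absolute uncertainties add in quadrature for a linear combination:
  (δR_1)² = 729;  (δR_2)² = 361
δR = √(1090) = 33.0 Ω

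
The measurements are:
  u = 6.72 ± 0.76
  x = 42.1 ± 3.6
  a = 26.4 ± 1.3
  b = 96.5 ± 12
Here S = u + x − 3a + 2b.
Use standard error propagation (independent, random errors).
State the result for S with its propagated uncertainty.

S is a linear combination, so absolute uncertainties add in quadrature:
  (δu)² = 0.578;  (δx)² = 13.0;  (3·δa)² = 15.2;  (2·δb)² = 576
δS = √(605) = 24.6
S = 163.

163 ± 24.6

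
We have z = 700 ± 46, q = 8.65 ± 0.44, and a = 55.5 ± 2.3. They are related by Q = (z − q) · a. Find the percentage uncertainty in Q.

Let u = z − q = 691. δu = √(δz² + δq²) = √(2120 + 0.194) = 46.0, so δu/u = 0.0665.
Q is then a monomial in u, a:
δQ/Q = √((δu/u)² + (1·δa/a)²) = √(0.00443 + 0.00172) = 0.0784

7.84%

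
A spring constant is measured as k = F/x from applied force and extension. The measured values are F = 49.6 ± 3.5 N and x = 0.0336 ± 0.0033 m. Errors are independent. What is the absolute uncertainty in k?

179 N/m

Each factor contributes (exponent × relative error)² to (δk/k)²:
  (1·δF/F)² = (1×0.0706)² = 0.00498;  (-1·δx/x)² = (-1×0.0982)² = 0.00965
δk/k = √(0.0146) = 0.121
k = 1480 N/m, so δk = 0.121 × 1480 = 179 N/m.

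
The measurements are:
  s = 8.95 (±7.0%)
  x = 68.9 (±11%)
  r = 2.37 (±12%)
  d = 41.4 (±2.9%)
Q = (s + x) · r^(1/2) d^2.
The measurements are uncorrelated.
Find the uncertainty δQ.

26400

Let u = s + x = 77.9. δu = √(δs² + δx²) = √(0.393 + 57.4) = 7.60, so δu/u = 0.0977.
Q is then a monomial in u, r, d:
δQ/Q = √((δu/u)² + (½·δr/r)² + (2·δd/d)²) = √(0.00954 + 0.00360 + 0.00336) = 0.128
Q = 2.05e+05, so δQ = 0.128 × 2.05e+05 = 26400.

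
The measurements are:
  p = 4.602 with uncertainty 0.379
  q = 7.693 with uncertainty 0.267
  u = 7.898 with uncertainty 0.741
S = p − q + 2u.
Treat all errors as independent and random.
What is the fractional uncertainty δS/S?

0.122

Sums and differences: (δS)² = Σ (cᵢ δxᵢ)².
  (δp)² = 0.144;  (δq)² = 0.0713;  (2·δu)² = 2.20
δS = √(2.41) = 1.55
S = 12.71, so δS/S = 1.55/12.71 = 0.122.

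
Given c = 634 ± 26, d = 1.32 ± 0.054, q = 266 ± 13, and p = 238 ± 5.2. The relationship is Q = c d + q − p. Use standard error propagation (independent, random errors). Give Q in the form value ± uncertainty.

865 ± 50.5

Let w = c·d = 837. δw/w = √((1·δc/c)² + (1·δd/d)²) = √(0.00168 + 0.00167) = 0.0579, so δw = 48.5.
Q = w + q − p: δQ = √(δw² + δq² + δp²) = √(2350 + 169 + 27.0) = 50.5
Q = 865.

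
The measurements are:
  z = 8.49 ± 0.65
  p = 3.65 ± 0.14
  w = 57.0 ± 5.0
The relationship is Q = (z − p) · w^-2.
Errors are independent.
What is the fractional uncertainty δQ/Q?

0.223

Let u = z − p = 4.84. δu = √(δz² + δp²) = √(0.423 + 0.0196) = 0.665, so δu/u = 0.137.
Q is then a monomial in u, w:
δQ/Q = √((δu/u)² + (-2·δw/w)²) = √(0.0189 + 0.0308) = 0.223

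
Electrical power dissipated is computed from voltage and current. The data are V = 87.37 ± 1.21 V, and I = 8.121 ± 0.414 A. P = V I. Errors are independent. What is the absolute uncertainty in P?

37.5 W

P is a product of powers, so relative uncertainties combine in quadrature:
  (1·δV/V)² = (1×0.0138)² = 0.000192;  (1·δI/I)² = (1×0.0510)² = 0.00260
δP/P = √(0.00279) = 0.0528
P = 709.5 W, so δP = 0.0528 × 709.5 = 37.5 W.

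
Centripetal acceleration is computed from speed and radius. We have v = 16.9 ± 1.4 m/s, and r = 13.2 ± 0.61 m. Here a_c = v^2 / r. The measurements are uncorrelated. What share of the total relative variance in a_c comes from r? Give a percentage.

7.22%

(δa_c/a_c)² = (2·δv/v)² + (-1·δr/r)²
  v term: (2×0.0828)² = 0.0275
  r term: (-1×0.0462)² = 0.00214
Total = 0.0296. Share from r = 0.00214/0.0296 = 0.0722.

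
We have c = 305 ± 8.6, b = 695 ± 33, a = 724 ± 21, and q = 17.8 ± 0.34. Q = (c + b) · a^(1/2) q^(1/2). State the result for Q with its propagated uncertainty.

Let u = c + b = 1000. δu = √(δc² + δb²) = √(74.0 + 1090) = 34.1, so δu/u = 0.0341.
Q is then a monomial in u, a, q:
δQ/Q = √((δu/u)² + (½·δa/a)² + (½·δq/q)²) = √(0.00116 + 0.000210 + 9.12e-05) = 0.0383
Q = 1.14e+05, so δQ = 0.0383 × 1.14e+05 = 4340.

(1.14 ± 0.0434) × 10^5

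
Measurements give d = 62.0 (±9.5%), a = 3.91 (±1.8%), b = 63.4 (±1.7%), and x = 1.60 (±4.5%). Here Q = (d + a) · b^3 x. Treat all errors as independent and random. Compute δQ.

Let u = d + a = 65.9. δu = √(δd² + δa²) = √(34.7 + 0.00495) = 5.89, so δu/u = 0.0894.
Q is then a monomial in u, b, x:
δQ/Q = √((δu/u)² + (3·δb/b)² + (1·δx/x)²) = √(0.00799 + 0.00260 + 0.00202) = 0.112
Q = 2.69e+07, so δQ = 0.112 × 2.69e+07 = 3.02e+06.

3.02e+06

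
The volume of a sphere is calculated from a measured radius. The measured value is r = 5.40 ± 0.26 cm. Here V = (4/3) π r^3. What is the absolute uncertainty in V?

V ∝ r^3, so δV/V = |3| · δr/r = 3 × 0.0481 = 0.144.
V = 660 cm^3, so δV = 0.144 × 660 = 95.3 cm^3.

95.3 cm^3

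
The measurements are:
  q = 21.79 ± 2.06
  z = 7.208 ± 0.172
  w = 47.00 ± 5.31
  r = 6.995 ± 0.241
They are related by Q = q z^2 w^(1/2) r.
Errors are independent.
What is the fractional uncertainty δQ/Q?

0.125

Q is a product of powers, so relative uncertainties combine in quadrature:
  (1·δq/q)² = (1×0.0945)² = 0.00894;  (2·δz/z)² = (2×0.0239)² = 0.00228;  (½·δw/w)² = (0.5×0.113)² = 0.00319;  (1·δr/r)² = (1×0.0345)² = 0.00119
δQ/Q = √(0.0156) = 0.125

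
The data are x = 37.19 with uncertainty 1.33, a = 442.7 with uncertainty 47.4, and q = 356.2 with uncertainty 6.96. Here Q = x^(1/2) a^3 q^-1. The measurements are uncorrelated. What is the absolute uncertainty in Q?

4.79e+05

Relative error in a monomial: (δQ/Q)² = Σ (nᵢ · δxᵢ/xᵢ)².
  (½·δx/x)² = (0.5×0.0358)² = 0.000320;  (3·δa/a)² = (3×0.107)² = 0.103;  (-1·δq/q)² = (-1×0.0195)² = 0.000382
δQ/Q = √(0.104) = 0.322
Q = 1.485e+06, so δQ = 0.322 × 1.485e+06 = 4.79e+05.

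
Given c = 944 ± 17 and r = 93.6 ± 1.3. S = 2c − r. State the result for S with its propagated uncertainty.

1790 ± 34.0

Absolute uncertainties add in quadrature for a linear combination:
  (2·δc)² = 1160;  (δr)² = 1.69
δS = √(1160) = 34.0
S = 1790.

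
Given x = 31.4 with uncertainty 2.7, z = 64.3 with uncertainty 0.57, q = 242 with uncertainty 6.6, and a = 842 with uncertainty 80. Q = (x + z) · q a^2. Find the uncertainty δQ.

3.19e+09

Let u = x + z = 95.7. δu = √(δx² + δz²) = √(7.29 + 0.325) = 2.76, so δu/u = 0.0288.
Q is then a monomial in u, q, a:
δQ/Q = √((δu/u)² + (1·δq/q)² + (2·δa/a)²) = √(0.000831 + 0.000744 + 0.0361) = 0.194
Q = 1.64e+10, so δQ = 0.194 × 1.64e+10 = 3.19e+09.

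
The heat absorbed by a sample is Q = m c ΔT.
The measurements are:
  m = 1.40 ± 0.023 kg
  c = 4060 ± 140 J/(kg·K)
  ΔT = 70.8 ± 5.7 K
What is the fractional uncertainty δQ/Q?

Since Q is a product/quotient, work with relative uncertainties:
  (1·δm/m)² = (1×0.0164)² = 0.000270;  (1·δc/c)² = (1×0.0345)² = 0.00119;  (1·δΔT/ΔT)² = (1×0.0805)² = 0.00648
δQ/Q = √(0.00794) = 0.0891

0.0891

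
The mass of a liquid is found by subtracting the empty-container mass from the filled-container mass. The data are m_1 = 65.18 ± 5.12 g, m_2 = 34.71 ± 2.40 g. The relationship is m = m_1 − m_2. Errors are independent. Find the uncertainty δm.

Sums and differences: (δm)² = Σ (cᵢ δxᵢ)².
  (δm_1)² = 26.2;  (δm_2)² = 5.76
δm = √(32.0) = 5.65 g

5.65 g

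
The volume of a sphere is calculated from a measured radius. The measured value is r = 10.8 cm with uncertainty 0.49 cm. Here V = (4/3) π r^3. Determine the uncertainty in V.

718 cm^3

For a monomial V ∝ r^3, fractional errors add in quadrature:
  (3·δr/r)² = (3×0.0454)² = 0.0185
δV/V = √(0.0185) = 0.136
V = 5280 cm^3, so δV = 0.136 × 5280 = 718 cm^3.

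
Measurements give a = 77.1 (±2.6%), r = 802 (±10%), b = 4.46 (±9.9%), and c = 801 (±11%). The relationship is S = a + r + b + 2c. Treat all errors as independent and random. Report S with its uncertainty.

Each term contributes (cᵢ δxᵢ)² to (δS)²:
  (δa)² = 4.02;  (δr)² = 6430;  (δb)² = 0.195;  (2·δc)² = 31100
δS = √(37500) = 194
S = 2490.

2490 ± 194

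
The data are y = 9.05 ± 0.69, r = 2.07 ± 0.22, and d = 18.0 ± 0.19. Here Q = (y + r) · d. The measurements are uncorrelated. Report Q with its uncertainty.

200 ± 13.2

Let u = y + r = 11.1. δu = √(δy² + δr²) = √(0.476 + 0.0484) = 0.724, so δu/u = 0.0651.
Q is then a monomial in u, d:
δQ/Q = √((δu/u)² + (1·δd/d)²) = √(0.00424 + 0.000111) = 0.0660
Q = 200, so δQ = 0.0660 × 200 = 13.2.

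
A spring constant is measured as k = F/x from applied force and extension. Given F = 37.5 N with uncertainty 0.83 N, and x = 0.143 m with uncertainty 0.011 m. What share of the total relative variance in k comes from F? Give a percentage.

(δk/k)² = (1·δF/F)² + (-1·δx/x)²
  F term: (1×0.0221)² = 0.000490
  x term: (-1×0.0769)² = 0.00592
Total = 0.00641. Share from F = 0.000490/0.00641 = 0.0765.

7.65%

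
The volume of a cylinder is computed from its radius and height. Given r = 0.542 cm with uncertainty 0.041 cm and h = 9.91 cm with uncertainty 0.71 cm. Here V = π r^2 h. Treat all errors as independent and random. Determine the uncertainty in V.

Products/powers → add relative errors in quadrature, weighted by exponent:
  (2·δr/r)² = (2×0.0756)² = 0.0229;  (1·δh/h)² = (1×0.0716)² = 0.00513
δV/V = √(0.0280) = 0.167
V = 9.15 cm^3, so δV = 0.167 × 9.15 = 1.53 cm^3.

1.53 cm^3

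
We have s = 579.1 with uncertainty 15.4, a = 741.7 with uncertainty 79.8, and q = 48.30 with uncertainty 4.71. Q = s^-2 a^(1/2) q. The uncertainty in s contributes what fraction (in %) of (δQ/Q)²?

(δQ/Q)² = (-2·δs/s)² + (½·δa/a)² + (1·δq/q)²
  s term: (-2×0.0266)² = 0.00283
  a term: (0.5×0.108)² = 0.00289
  q term: (1×0.0975)² = 0.00951
Total = 0.0152. Share from s = 0.00283/0.0152 = 0.186.

18.6%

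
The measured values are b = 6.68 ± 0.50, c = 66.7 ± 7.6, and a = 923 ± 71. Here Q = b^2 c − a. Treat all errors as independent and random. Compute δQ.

564

Let p = b^2·c = 2980. δp/p = √((2·δb/b)² + (1·δc/c)²) = √(0.0224 + 0.0130) = 0.188, so δp = 560.
Q = p − a: δQ = √(δp² + δa²) = √(3.14e+05 + 5040) = 564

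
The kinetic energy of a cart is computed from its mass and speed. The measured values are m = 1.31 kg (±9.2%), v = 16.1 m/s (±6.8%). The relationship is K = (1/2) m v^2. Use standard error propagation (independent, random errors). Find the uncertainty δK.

27.9 J

For a monomial K ∝ m, v^2, fractional errors add in quadrature:
  (1·δm/m)² = (1×0.0920)² = 0.00846;  (2·δv/v)² = (2×0.0680)² = 0.0185
δK/K = √(0.0270) = 0.164
K = 170 J, so δK = 0.164 × 170 = 27.9 J.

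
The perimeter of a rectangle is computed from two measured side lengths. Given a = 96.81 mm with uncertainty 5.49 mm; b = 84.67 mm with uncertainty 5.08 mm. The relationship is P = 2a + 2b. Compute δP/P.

0.0412

For a sum/difference, combine absolute errors in quadrature:
  (2·δa)² = 121;  (2·δb)² = 103
δP = √(224) = 15.0 mm
P = 363.0 mm, so δP/P = 15.0/363.0 = 0.0412.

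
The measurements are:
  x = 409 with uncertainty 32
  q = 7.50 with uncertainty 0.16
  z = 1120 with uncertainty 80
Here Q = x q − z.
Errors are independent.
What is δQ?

261

Let p = x·q = 3070. δp/p = √((1·δx/x)² + (1·δq/q)²) = √(0.00612 + 0.000455) = 0.0811, so δp = 249.
Q = p − z: δQ = √(δp² + δz²) = √(61900 + 6400) = 261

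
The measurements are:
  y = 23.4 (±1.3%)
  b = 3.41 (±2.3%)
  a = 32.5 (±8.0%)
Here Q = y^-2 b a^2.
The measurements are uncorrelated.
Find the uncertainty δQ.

Since Q is a product/quotient, work with relative uncertainties:
  (-2·δy/y)² = (-2×0.0130)² = 0.000676;  (1·δb/b)² = (1×0.0230)² = 0.000529;  (2·δa/a)² = (2×0.0800)² = 0.0256
δQ/Q = √(0.0268) = 0.164
Q = 6.58, so δQ = 0.164 × 6.58 = 1.08.

1.08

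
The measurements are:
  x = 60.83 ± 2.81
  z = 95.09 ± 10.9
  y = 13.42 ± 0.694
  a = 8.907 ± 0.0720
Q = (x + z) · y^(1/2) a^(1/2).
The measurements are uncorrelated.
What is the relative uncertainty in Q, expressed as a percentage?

7.68%

Let u = x + z = 155.9. δu = √(δx² + δz²) = √(7.90 + 119) = 11.3, so δu/u = 0.0722.
Q is then a monomial in u, y, a:
δQ/Q = √((δu/u)² + (½·δy/y)² + (½·δa/a)²) = √(0.00521 + 0.000669 + 1.63e-05) = 0.0768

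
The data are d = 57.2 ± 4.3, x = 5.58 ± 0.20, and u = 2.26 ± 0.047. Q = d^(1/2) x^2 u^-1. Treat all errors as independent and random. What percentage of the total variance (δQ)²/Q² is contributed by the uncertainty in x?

(δQ/Q)² = (½·δd/d)² + (2·δx/x)² + (-1·δu/u)²
  d term: (0.5×0.0752)² = 0.00141
  x term: (2×0.0358)² = 0.00514
  u term: (-1×0.0208)² = 0.000432
Total = 0.00698. Share from x = 0.00514/0.00698 = 0.736.

73.6%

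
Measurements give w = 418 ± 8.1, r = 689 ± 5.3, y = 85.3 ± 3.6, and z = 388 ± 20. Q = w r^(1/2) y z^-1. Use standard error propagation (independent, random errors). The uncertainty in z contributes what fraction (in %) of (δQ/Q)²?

(δQ/Q)² = (1·δw/w)² + (½·δr/r)² + (1·δy/y)² + (-1·δz/z)²
  w term: (1×0.0194)² = 0.000376
  r term: (0.5×0.00769)² = 1.48e-05
  y term: (1×0.0422)² = 0.00178
  z term: (-1×0.0515)² = 0.00266
Total = 0.00483. Share from z = 0.00266/0.00483 = 0.550.

55.0%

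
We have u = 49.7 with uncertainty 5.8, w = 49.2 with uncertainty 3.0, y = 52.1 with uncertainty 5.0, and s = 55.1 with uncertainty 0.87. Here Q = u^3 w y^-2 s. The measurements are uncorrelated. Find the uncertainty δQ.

Since Q is a product/quotient, work with relative uncertainties:
  (3·δu/u)² = (3×0.117)² = 0.123;  (1·δw/w)² = (1×0.0610)² = 0.00372;  (-2·δy/y)² = (-2×0.0960)² = 0.0368;  (1·δs/s)² = (1×0.0158)² = 0.000249
δQ/Q = √(0.163) = 0.404
Q = 1.23e+05, so δQ = 0.404 × 1.23e+05 = 49600.

49600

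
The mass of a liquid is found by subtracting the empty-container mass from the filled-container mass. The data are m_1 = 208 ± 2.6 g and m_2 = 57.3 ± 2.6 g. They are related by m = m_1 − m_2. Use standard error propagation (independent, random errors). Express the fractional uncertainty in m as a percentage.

2.44%

Absolute uncertainties add in quadrature for a linear combination:
  (δm_1)² = 6.76;  (δm_2)² = 6.76
δm = √(13.5) = 3.68 g
m = 151 g, so δm/m = 3.68/151 = 0.0244.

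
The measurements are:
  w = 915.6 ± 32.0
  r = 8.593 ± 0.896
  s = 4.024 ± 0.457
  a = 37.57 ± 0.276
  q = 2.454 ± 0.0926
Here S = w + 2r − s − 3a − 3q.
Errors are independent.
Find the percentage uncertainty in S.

Sums and differences: (δS)² = Σ (cᵢ δxᵢ)².
  (δw)² = 1020;  (2·δr)² = 3.21;  (δs)² = 0.209;  (3·δa)² = 0.686;  (3·δq)² = 0.0772
δS = √(1030) = 32.1
S = 808.7, so δS/S = 32.1/808.7 = 0.0397.

3.97%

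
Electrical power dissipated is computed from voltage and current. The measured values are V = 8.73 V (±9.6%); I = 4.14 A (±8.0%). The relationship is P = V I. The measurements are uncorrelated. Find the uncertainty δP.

For a monomial P ∝ V, I, fractional errors add in quadrature:
  (1·δV/V)² = (1×0.0960)² = 0.00922;  (1·δI/I)² = (1×0.0800)² = 0.00640
δP/P = √(0.0156) = 0.125
P = 36.1 W, so δP = 0.125 × 36.1 = 4.52 W.

4.52 W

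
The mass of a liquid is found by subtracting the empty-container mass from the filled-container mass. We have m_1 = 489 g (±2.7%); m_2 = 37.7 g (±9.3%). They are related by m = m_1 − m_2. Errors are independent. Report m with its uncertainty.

Sums and differences: (δm)² = Σ (cᵢ δxᵢ)².
  (δm_1)² = 174;  (δm_2)² = 12.3
δm = √(187) = 13.7 g
m = 451 g.

451 ± 13.7 g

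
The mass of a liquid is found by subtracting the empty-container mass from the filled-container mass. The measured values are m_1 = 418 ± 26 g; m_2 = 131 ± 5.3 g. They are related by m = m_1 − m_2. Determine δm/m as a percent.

9.25%

For a sum/difference, combine absolute errors in quadrature:
  (δm_1)² = 676;  (δm_2)² = 28.1
δm = √(704) = 26.5 g
m = 287 g, so δm/m = 26.5/287 = 0.0925.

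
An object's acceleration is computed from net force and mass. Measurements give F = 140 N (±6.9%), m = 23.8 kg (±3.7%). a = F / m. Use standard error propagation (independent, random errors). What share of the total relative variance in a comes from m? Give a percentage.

(δa/a)² = (1·δF/F)² + (-1·δm/m)²
  F term: (1×0.0690)² = 0.00476
  m term: (-1×0.0370)² = 0.00137
Total = 0.00613. Share from m = 0.00137/0.00613 = 0.223.

22.3%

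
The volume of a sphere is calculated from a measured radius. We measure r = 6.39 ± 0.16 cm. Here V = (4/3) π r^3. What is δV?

82.1 cm^3

Relative error in a monomial: (δV/V)² = Σ (nᵢ · δxᵢ/xᵢ)².
  (3·δr/r)² = (3×0.0250)² = 0.00564
δV/V = √(0.00564) = 0.0751
V = 1090 cm^3, so δV = 0.0751 × 1090 = 82.1 cm^3.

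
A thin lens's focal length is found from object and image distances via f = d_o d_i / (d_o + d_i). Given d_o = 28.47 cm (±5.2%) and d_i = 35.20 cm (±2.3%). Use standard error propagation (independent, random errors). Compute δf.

∂f/∂d_o = (d_i/(d_o+d_i))² = 0.306;  ∂f/∂d_i = (d_o/(d_o+d_i))² = 0.200
δf = √((∂f/∂d_o · δd_o)² + (∂f/∂d_i · δd_i)²) = √(0.205 + 0.0262) = 0.481 cm

0.481 cm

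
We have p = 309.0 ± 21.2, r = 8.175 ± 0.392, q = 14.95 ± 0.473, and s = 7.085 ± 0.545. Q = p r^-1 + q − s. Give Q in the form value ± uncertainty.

Let w = p·r^-1 = 37.80. δw/w = √((1·δp/p)² + (-1·δr/r)²) = √(0.00471 + 0.00230) = 0.0837, so δw = 3.16.
Q = w + q − s: δQ = √(δw² + δq² + δs²) = √(10.0 + 0.224 + 0.297) = 3.25
Q = 45.66.

45.66 ± 3.25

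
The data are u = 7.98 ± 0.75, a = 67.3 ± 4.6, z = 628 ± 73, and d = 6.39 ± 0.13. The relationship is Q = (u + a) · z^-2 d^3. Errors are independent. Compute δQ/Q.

0.248

Let w = u + a = 75.3. δw = √(δu² + δa²) = √(0.562 + 21.2) = 4.66, so δw/w = 0.0619.
Q is then a monomial in w, z, d:
δQ/Q = √((δw/w)² + (-2·δz/z)² + (3·δd/d)²) = √(0.00383 + 0.0540 + 0.00373) = 0.248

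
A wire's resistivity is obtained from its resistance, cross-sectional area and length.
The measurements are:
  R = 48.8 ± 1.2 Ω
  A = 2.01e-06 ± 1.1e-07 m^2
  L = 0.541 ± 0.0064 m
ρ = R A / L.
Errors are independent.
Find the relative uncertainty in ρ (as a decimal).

0.0612

Each factor contributes (exponent × relative error)² to (δρ/ρ)²:
  (1·δR/R)² = (1×0.0246)² = 0.000605;  (1·δA/A)² = (1×0.0547)² = 0.00299;  (-1·δL/L)² = (-1×0.0118)² = 0.000140
δρ/ρ = √(0.00374) = 0.0612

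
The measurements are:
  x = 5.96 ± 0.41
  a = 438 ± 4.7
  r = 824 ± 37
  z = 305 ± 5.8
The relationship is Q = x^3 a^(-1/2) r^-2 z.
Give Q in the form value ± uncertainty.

Products/powers → add relative errors in quadrature, weighted by exponent:
  (3·δx/x)² = (3×0.0688)² = 0.0426;  (−½·δa/a)² = (-0.5×0.0107)² = 2.88e-05;  (-2·δr/r)² = (-2×0.0449)² = 0.00807;  (1·δz/z)² = (1×0.0190)² = 0.000362
δQ/Q = √(0.0510) = 0.226
Q = 0.00454, so δQ = 0.226 × 0.00454 = 0.00103.

0.00454 ± 0.00103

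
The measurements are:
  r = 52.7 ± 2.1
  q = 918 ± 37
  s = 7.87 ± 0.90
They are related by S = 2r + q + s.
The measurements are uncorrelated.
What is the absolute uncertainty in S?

37.2

S is a linear combination, so absolute uncertainties add in quadrature:
  (2·δr)² = 17.6;  (δq)² = 1370;  (δs)² = 0.810
δS = √(1390) = 37.2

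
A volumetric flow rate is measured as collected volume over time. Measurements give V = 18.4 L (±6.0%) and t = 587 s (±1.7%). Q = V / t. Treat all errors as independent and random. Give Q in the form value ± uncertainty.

Since Q is a product/quotient, work with relative uncertainties:
  (1·δV/V)² = (1×0.0600)² = 0.00360;  (-1·δt/t)² = (-1×0.0170)² = 0.000289
δQ/Q = √(0.00389) = 0.0624
Q = 0.0313 L/s, so δQ = 0.0624 × 0.0313 = 0.00195 L/s.

0.0313 ± 0.00195 L/s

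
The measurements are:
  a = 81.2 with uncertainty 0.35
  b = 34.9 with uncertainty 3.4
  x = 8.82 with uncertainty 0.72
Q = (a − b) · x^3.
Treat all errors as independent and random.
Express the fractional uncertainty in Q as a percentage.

25.6%

Let u = a − b = 46.3. δu = √(δa² + δb²) = √(0.122 + 11.6) = 3.42, so δu/u = 0.0738.
Q is then a monomial in u, x:
δQ/Q = √((δu/u)² + (3·δx/x)²) = √(0.00545 + 0.0600) = 0.256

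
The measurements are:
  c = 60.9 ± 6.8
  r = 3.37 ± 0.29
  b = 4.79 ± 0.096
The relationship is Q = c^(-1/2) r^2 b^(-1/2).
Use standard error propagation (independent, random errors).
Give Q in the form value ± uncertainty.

0.665 ± 0.120

Each factor contributes (exponent × relative error)² to (δQ/Q)²:
  (−½·δc/c)² = (-0.5×0.112)² = 0.00312;  (2·δr/r)² = (2×0.0861)² = 0.0296;  (−½·δb/b)² = (-0.5×0.0200)² = 0.000100
δQ/Q = √(0.0328) = 0.181
Q = 0.665, so δQ = 0.181 × 0.665 = 0.120.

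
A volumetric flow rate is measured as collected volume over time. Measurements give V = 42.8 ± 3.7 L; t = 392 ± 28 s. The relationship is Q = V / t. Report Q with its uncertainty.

0.109 ± 0.0122 L/s

Since Q is a product/quotient, work with relative uncertainties:
  (1·δV/V)² = (1×0.0864)² = 0.00747;  (-1·δt/t)² = (-1×0.0714)² = 0.00510
δQ/Q = √(0.0126) = 0.112
Q = 0.109 L/s, so δQ = 0.112 × 0.109 = 0.0122 L/s.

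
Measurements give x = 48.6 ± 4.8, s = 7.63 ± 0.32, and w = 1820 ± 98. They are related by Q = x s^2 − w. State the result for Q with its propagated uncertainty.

Let p = x·s^2 = 2830. δp/p = √((1·δx/x)² + (2·δs/s)²) = √(0.00975 + 0.00704) = 0.130, so δp = 367.
Q = p − w: δQ = √(δp² + δw²) = √(1.34e+05 + 9600) = 379
Q = 1010.

1010 ± 379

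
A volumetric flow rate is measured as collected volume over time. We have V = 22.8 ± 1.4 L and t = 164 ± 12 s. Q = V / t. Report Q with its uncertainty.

Products/powers → add relative errors in quadrature, weighted by exponent:
  (1·δV/V)² = (1×0.0614)² = 0.00377;  (-1·δt/t)² = (-1×0.0732)² = 0.00535
δQ/Q = √(0.00912) = 0.0955
Q = 0.139 L/s, so δQ = 0.0955 × 0.139 = 0.0133 L/s.

0.139 ± 0.0133 L/s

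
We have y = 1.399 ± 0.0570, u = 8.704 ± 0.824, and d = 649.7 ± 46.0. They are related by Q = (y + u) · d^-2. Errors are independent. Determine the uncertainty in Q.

Let w = y + u = 10.10. δw = √(δy² + δu²) = √(0.00325 + 0.679) = 0.826, so δw/w = 0.0818.
Q is then a monomial in w, d:
δQ/Q = √((δw/w)² + (-2·δd/d)²) = √(0.00668 + 0.0201) = 0.164
Q = 2.393e-05, so δQ = 0.164 × 2.393e-05 = 3.91e-06.

3.91e-06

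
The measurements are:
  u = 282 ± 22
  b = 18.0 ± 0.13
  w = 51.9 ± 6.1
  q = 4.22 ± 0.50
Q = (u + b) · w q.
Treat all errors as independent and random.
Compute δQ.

12000

Let h = u + b = 300. δh = √(δu² + δb²) = √(484 + 0.0169) = 22.0, so δh/h = 0.0733.
Q is then a monomial in h, w, q:
δQ/Q = √((δh/h)² + (1·δw/w)² + (1·δq/q)²) = √(0.00538 + 0.0138 + 0.0140) = 0.182
Q = 65700, so δQ = 0.182 × 65700 = 12000.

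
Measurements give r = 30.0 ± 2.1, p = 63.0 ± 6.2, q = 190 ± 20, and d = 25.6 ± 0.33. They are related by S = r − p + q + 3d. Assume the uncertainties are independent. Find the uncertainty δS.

Absolute uncertainties add in quadrature for a linear combination:
  (δr)² = 4.41;  (δp)² = 38.4;  (δq)² = 400;  (3·δd)² = 0.980
δS = √(444) = 21.1

21.1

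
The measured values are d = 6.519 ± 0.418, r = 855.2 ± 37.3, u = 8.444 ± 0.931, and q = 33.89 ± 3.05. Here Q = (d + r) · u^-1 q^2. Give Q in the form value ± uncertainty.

117200 ± 25300

Let w = d + r = 861.7. δw = √(δd² + δr²) = √(0.175 + 1390) = 37.3, so δw/w = 0.0433.
Q is then a monomial in w, u, q:
δQ/Q = √((δw/w)² + (-1·δu/u)² + (2·δq/q)²) = √(0.00187 + 0.0122 + 0.0324) = 0.215
Q = 117200, so δQ = 0.215 × 117200 = 25300.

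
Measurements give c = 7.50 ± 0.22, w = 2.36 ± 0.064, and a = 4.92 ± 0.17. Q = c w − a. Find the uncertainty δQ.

Let p = c·w = 17.7. δp/p = √((1·δc/c)² + (1·δw/w)²) = √(0.000860 + 0.000735) = 0.0399, so δp = 0.707.
Q = p − a: δQ = √(δp² + δa²) = √(0.500 + 0.0289) = 0.727

0.727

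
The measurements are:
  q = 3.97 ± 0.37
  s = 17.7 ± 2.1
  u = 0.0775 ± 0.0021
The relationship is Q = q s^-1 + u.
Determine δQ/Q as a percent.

Let p = q·s^-1 = 0.224. δp/p = √((1·δq/q)² + (-1·δs/s)²) = √(0.00869 + 0.0141) = 0.151, so δp = 0.0338.
Q = p + u: δQ = √(δp² + δu²) = √(0.00115 + 4.41e-06) = 0.0339
Q = 0.302, so δQ/Q = 0.0339/0.302 = 0.112.

11.2%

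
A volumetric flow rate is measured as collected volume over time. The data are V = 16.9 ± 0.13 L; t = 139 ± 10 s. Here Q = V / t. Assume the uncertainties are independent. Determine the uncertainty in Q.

Each factor contributes (exponent × relative error)² to (δQ/Q)²:
  (1·δV/V)² = (1×0.00769)² = 5.92e-05;  (-1·δt/t)² = (-1×0.0719)² = 0.00518
δQ/Q = √(0.00523) = 0.0724
Q = 0.122 L/s, so δQ = 0.0724 × 0.122 = 0.00880 L/s.

0.00880 L/s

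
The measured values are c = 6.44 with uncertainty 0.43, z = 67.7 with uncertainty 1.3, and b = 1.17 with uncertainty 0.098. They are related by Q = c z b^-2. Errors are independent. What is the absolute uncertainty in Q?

57.8

Each factor contributes (exponent × relative error)² to (δQ/Q)²:
  (1·δc/c)² = (1×0.0668)² = 0.00446;  (1·δz/z)² = (1×0.0192)² = 0.000369;  (-2·δb/b)² = (-2×0.0838)² = 0.0281
δQ/Q = √(0.0329) = 0.181
Q = 318, so δQ = 0.181 × 318 = 57.8.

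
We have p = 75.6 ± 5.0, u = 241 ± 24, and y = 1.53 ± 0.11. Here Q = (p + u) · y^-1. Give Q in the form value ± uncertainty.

207 ± 21.9

Let w = p + u = 317. δw = √(δp² + δu²) = √(25.0 + 576) = 24.5, so δw/w = 0.0774.
Q is then a monomial in w, y:
δQ/Q = √((δw/w)² + (-1·δy/y)²) = √(0.00600 + 0.00517) = 0.106
Q = 207, so δQ = 0.106 × 207 = 21.9.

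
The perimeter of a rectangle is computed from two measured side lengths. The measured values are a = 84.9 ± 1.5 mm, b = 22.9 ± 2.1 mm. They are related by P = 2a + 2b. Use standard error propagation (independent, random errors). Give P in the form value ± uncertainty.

216 ± 5.16 mm

Each term contributes (cᵢ δxᵢ)² to (δP)²:
  (2·δa)² = 9.00;  (2·δb)² = 17.6
δP = √(26.6) = 5.16 mm
P = 216 mm.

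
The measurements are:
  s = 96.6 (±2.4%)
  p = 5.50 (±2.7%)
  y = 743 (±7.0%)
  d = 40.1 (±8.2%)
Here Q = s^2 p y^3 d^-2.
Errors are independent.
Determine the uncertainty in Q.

3.56e+09

Products/powers → add relative errors in quadrature, weighted by exponent:
  (2·δs/s)² = (2×0.0240)² = 0.00230;  (1·δp/p)² = (1×0.0270)² = 0.000729;  (3·δy/y)² = (3×0.0700)² = 0.0441;  (-2·δd/d)² = (-2×0.0820)² = 0.0269
δQ/Q = √(0.0740) = 0.272
Q = 1.31e+10, so δQ = 0.272 × 1.31e+10 = 3.56e+09.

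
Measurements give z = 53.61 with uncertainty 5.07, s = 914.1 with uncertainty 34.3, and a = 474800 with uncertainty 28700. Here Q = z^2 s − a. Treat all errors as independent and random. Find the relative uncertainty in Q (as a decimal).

0.236

Let p = z^2·s = 2.627e+06. δp/p = √((2·δz/z)² + (1·δs/s)²) = √(0.0358 + 0.00141) = 0.193, so δp = 5.07e+05.
Q = p − a: δQ = √(δp² + δa²) = √(2.57e+11 + 8.24e+08) = 5.07e+05
Q = 2.152e+06, so δQ/Q = 5.07e+05/2.152e+06 = 0.236.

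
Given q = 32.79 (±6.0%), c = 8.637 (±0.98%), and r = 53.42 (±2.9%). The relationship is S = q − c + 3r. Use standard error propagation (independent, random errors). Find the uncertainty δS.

5.05

For a sum/difference, combine absolute errors in quadrature:
  (δq)² = 3.87;  (δc)² = 0.00716;  (3·δr)² = 21.6
δS = √(25.5) = 5.05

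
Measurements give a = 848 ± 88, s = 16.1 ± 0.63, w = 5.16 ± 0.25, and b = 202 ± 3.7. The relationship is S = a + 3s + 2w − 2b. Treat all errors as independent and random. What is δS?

88.3

S is a linear combination, so absolute uncertainties add in quadrature:
  (δa)² = 7740;  (3·δs)² = 3.57;  (2·δw)² = 0.250;  (2·δb)² = 54.8
δS = √(7800) = 88.3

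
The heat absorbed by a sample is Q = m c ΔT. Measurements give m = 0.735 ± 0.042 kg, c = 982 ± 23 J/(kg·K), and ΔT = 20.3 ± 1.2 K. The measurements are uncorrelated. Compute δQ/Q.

0.0855

For a monomial Q ∝ m, c, ΔT, fractional errors add in quadrature:
  (1·δm/m)² = (1×0.0571)² = 0.00327;  (1·δc/c)² = (1×0.0234)² = 0.000549;  (1·δΔT/ΔT)² = (1×0.0591)² = 0.00349
δQ/Q = √(0.00731) = 0.0855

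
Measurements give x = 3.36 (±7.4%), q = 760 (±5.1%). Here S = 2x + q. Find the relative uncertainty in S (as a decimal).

0.0506

Absolute uncertainties add in quadrature for a linear combination:
  (2·δx)² = 0.247;  (δq)² = 1500
δS = √(1500) = 38.8
S = 767, so δS/S = 38.8/767 = 0.0506.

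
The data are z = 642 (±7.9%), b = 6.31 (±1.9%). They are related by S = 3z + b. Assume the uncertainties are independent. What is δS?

152

Sums and differences: (δS)² = Σ (cᵢ δxᵢ)².
  (3·δz)² = 23200;  (δb)² = 0.0144
δS = √(23200) = 152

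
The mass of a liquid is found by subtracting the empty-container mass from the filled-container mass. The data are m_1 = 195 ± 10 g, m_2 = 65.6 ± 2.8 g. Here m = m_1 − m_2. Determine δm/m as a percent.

8.03%

Sums and differences: (δm)² = Σ (cᵢ δxᵢ)².
  (δm_1)² = 100;  (δm_2)² = 7.84
δm = √(108) = 10.4 g
m = 129 g, so δm/m = 10.4/129 = 0.0803.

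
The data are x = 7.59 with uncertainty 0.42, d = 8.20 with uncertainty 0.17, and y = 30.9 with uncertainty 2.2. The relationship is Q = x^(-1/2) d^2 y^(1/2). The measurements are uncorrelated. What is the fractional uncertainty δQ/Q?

Since Q is a product/quotient, work with relative uncertainties:
  (−½·δx/x)² = (-0.5×0.0553)² = 0.000766;  (2·δd/d)² = (2×0.0207)² = 0.00172;  (½·δy/y)² = (0.5×0.0712)² = 0.00127
δQ/Q = √(0.00375) = 0.0613

0.0613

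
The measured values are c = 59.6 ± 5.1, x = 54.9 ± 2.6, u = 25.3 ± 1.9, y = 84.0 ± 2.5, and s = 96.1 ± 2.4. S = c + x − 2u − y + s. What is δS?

7.70

For a sum/difference, combine absolute errors in quadrature:
  (δc)² = 26.0;  (δx)² = 6.76;  (2·δu)² = 14.4;  (δy)² = 6.25;  (δs)² = 5.76
δS = √(59.2) = 7.70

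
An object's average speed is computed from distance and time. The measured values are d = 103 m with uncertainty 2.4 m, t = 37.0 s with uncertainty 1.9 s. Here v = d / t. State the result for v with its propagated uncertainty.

v is a product of powers, so relative uncertainties combine in quadrature:
  (1·δd/d)² = (1×0.0233)² = 0.000543;  (-1·δt/t)² = (-1×0.0514)² = 0.00264
δv/v = √(0.00318) = 0.0564
v = 2.78 m/s, so δv = 0.0564 × 2.78 = 0.157 m/s.

2.78 ± 0.157 m/s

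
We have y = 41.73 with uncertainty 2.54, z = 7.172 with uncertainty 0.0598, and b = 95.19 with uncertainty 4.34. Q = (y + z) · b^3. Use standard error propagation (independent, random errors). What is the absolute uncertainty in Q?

6.17e+06

Let u = y + z = 48.90. δu = √(δy² + δz²) = √(6.45 + 0.00358) = 2.54, so δu/u = 0.0520.
Q is then a monomial in u, b:
δQ/Q = √((δu/u)² + (3·δb/b)²) = √(0.00270 + 0.0187) = 0.146
Q = 4.218e+07, so δQ = 0.146 × 4.218e+07 = 6.17e+06.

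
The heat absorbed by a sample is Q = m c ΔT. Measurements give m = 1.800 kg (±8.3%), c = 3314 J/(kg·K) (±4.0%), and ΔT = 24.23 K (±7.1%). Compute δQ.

For a monomial Q ∝ m, c, ΔT, fractional errors add in quadrature:
  (1·δm/m)² = (1×0.0830)² = 0.00689;  (1·δc/c)² = (1×0.0400)² = 0.00160;  (1·δΔT/ΔT)² = (1×0.0710)² = 0.00504
δQ/Q = √(0.0135) = 0.116
Q = 144500 J, so δQ = 0.116 × 144500 = 16800 J.

16800 J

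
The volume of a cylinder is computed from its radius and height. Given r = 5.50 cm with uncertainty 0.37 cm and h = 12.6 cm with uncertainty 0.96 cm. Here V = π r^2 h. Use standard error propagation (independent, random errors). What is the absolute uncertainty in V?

185 cm^3

Relative error in a monomial: (δV/V)² = Σ (nᵢ · δxᵢ/xᵢ)².
  (2·δr/r)² = (2×0.0673)² = 0.0181;  (1·δh/h)² = (1×0.0762)² = 0.00580
δV/V = √(0.0239) = 0.155
V = 1200 cm^3, so δV = 0.155 × 1200 = 185 cm^3.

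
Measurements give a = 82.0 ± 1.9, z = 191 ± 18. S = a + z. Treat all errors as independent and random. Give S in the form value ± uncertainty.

273 ± 18.1

S is a linear combination, so absolute uncertainties add in quadrature:
  (δa)² = 3.61;  (δz)² = 324
δS = √(328) = 18.1
S = 273.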